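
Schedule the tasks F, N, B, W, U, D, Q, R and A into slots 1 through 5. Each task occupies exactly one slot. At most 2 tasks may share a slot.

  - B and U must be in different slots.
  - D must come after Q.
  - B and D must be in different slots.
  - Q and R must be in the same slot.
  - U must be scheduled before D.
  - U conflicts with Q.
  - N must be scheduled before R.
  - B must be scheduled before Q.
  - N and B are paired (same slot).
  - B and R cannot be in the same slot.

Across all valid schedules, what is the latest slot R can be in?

4

Precedence pushes R to at least 2; R must be in the same slot as Q, which can't be after 4, so R is at most 4.
R at 4 is achievable: W=3; D=5; B=1; F=2; U=2; N=1; A=3; R=4; Q=4.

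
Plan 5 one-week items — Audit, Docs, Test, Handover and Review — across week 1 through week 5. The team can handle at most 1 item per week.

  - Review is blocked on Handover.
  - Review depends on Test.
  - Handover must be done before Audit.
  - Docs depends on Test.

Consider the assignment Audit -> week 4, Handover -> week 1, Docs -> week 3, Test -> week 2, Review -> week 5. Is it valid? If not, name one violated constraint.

Docs depends on Test — holds.
Review depends on Test — holds.
Review is blocked on Handover — holds.
The team can handle at most 1 item per week — holds.
Handover must be done before Audit — holds.

Valid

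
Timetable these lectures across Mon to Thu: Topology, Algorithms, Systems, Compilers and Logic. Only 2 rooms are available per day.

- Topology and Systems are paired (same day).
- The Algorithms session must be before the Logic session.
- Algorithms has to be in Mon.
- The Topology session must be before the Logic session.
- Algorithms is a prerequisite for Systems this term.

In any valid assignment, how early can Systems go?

Tue

Precedence pushes Systems to at least Tue; Systems must be in the same day as Topology, which can't be after Wed, so Systems is at most Wed.
Systems at Tue is achievable: Compilers=Mon, Topology=Tue, Systems=Tue, Algorithms=Mon, Logic=Wed.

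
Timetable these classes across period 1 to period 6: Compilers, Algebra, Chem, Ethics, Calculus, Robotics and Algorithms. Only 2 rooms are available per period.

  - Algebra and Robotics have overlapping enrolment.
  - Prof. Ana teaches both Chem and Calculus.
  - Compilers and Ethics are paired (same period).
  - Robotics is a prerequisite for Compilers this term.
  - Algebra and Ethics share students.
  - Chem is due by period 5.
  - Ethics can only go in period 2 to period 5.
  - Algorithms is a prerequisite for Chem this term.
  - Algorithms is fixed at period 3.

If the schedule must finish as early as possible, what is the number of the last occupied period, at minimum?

period 4

The precedence chain requires at least 2 distinct periods.
With at most 2 per period and 7 classes, at least 4 periods are needed.
Propagating the time windows through the other constraints, Chem can't land before period 4, so the schedule must run through at least period 4.
4 works (last occupied period: period 4): for example Calculus -> period 1; Algebra -> period 3; Robotics -> period 1; Chem -> period 4; Ethics -> period 2; Compilers -> period 2; Algorithms -> period 3.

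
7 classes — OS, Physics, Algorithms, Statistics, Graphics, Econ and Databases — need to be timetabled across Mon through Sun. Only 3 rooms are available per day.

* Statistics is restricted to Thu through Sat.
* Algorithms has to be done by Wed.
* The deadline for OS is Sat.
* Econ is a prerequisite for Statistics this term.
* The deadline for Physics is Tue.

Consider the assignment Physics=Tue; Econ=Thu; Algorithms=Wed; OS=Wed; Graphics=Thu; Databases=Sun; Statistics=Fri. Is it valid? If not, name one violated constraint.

The deadline for Physics is Tue — holds.
The deadline for OS is Sat — holds.
Statistics is restricted to Thu through Sat — holds.
Algorithms has to be done by Wed — holds.
Only 3 rooms are available per day — holds.
Econ is a prerequisite for Statistics this term — holds.

Valid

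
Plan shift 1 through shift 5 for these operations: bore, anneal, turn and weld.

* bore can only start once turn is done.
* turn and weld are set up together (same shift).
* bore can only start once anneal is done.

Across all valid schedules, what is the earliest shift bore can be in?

shift 2

Precedence pushes bore to at least shift 2.
bore at shift 2 is achievable: bore=shift 2, anneal=shift 1, weld=shift 1, turn=shift 1.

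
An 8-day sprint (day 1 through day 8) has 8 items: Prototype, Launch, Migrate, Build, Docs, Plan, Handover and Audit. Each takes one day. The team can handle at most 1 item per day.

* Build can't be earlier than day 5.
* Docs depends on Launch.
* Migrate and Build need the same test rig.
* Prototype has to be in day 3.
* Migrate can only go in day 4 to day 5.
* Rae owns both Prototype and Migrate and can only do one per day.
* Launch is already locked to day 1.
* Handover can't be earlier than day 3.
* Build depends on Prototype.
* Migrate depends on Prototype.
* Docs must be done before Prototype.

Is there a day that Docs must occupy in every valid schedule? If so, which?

Launch is fixed at day 1 and must come before Docs, so Docs is at least day 2.
Prototype is fixed at day 3 and must come after Docs, so Docs is at most day 2.
So Docs must be day 2.

day 2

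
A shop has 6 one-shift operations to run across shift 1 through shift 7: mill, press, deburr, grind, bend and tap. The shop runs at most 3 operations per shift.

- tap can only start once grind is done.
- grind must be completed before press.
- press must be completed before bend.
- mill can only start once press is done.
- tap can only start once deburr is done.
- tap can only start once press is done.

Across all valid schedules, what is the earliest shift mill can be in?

Precedence pushes mill to at least shift 3.
mill at shift 3 is achievable: deburr=shift 1; tap=shift 3; mill=shift 3; bend=shift 3; press=shift 2; grind=shift 1.

shift 3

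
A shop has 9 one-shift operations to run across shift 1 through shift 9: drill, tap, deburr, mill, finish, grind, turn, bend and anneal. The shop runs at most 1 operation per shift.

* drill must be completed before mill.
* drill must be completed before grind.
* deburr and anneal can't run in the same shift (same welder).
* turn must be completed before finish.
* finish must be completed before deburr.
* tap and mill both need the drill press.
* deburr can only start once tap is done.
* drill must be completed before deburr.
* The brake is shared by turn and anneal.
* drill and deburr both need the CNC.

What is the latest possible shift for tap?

Downstream work caps tap at shift 8.
tap at shift 8 is achievable: mill -> shift 4; finish -> shift 3; anneal -> shift 7; deburr -> shift 9; turn -> shift 2; tap -> shift 8; bend -> shift 6; grind -> shift 5; drill -> shift 1.

shift 8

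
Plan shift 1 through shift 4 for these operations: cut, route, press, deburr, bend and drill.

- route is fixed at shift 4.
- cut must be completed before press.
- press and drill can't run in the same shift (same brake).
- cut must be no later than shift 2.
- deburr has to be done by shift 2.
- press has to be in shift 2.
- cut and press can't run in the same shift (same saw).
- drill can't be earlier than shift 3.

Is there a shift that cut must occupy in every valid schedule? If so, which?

shift 1

cut's window is shift 1–shift 2.
press is fixed at shift 2, and cut can't share a shift with press.
So cut must be shift 1.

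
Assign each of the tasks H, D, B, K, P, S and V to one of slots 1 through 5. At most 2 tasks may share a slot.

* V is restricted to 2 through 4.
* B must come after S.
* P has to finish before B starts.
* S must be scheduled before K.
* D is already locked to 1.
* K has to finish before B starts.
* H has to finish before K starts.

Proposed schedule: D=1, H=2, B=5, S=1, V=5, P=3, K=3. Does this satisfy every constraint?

No. V is restricted to 2 through 4 is not satisfied.

K has to finish before B starts — holds.
D is already locked to 1 — holds.
H has to finish before K starts — holds.
B must come after S — holds.
S must be scheduled before K — holds.
At most 2 tasks may share a slot — holds.
V is restricted to 2 through 4 — violated.
P has to finish before B starts — holds.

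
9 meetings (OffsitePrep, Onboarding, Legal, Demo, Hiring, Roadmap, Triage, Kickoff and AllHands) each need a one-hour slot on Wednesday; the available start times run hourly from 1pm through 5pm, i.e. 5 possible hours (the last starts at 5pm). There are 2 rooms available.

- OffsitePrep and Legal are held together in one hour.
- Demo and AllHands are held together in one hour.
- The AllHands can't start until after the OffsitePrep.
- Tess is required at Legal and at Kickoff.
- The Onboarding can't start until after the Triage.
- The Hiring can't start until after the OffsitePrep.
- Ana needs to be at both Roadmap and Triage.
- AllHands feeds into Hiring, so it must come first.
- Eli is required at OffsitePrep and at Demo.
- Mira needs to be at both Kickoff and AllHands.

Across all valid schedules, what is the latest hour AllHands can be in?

4pm

Precedence pushes AllHands to at least 2pm; downstream work caps AllHands at 4pm.
AllHands at 4pm is achievable: Hiring in 5pm, Triage in 2pm, Kickoff in 2pm, AllHands in 4pm, Demo in 4pm, Onboarding in 3pm, Legal in 1pm, Roadmap in 3pm, OffsitePrep in 1pm.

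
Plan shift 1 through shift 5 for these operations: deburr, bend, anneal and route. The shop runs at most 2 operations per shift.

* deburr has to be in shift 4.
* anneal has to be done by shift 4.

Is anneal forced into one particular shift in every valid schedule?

anneal can be shift 1 (e.g. anneal in shift 1, bend in shift 1, deburr in shift 4, route in shift 2) or shift 2 (e.g. deburr -> shift 4, bend -> shift 1, anneal -> shift 2, route -> shift 1).

No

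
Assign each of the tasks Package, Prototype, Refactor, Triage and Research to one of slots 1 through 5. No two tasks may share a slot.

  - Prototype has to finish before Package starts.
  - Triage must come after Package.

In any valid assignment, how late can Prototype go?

Downstream work caps Prototype at 3.
Prototype at 3 is achievable: Prototype in 3, Triage in 5, Refactor in 1, Package in 4, Research in 2.

3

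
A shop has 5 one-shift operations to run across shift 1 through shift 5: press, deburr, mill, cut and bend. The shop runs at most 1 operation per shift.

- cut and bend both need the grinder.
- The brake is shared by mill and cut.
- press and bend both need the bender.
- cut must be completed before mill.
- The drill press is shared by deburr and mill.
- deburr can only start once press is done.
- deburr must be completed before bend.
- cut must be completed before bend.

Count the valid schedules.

9

Splitting on press: it can be shift 1 (5), shift 2 (3), shift 3 (1). Listing each branch's schedules as (deburr, mill, cut, bend) by shift number:
press=shift 1: (2,4,3,5) (2,5,3,4) (3,4,2,5) (3,5,2,4) (4,3,2,5) — 5.
press=shift 2: (3,4,1,5) (3,5,1,4) (4,3,1,5) — 3.
press=shift 3: (4,2,1,5) — 1.
Summing: 5 + 3 + 1 = 9.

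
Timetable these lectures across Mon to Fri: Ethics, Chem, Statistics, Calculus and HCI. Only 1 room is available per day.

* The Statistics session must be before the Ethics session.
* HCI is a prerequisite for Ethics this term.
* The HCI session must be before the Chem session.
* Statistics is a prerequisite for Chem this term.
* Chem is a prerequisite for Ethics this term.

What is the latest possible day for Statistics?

Wed

Downstream work caps Statistics at Wed.
Statistics at Wed is achievable: Statistics=Wed, Ethics=Fri, Calculus=Tue, Chem=Thu, HCI=Mon.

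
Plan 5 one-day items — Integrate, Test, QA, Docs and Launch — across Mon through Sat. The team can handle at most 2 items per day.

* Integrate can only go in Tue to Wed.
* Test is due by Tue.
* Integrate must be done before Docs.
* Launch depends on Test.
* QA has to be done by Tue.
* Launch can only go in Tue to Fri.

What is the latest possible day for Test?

Tue

Test's own window allows nothing later than Tue.
Test at Tue is achievable: Launch -> Wed; Docs -> Wed; QA -> Mon; Test -> Tue; Integrate -> Tue.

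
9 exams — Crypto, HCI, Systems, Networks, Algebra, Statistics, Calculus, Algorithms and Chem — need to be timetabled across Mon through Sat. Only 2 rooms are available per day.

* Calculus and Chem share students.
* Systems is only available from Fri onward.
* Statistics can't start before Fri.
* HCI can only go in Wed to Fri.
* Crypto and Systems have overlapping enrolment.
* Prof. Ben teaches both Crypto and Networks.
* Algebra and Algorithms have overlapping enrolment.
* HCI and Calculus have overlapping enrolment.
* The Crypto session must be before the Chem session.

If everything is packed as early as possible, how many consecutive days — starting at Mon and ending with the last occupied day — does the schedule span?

5 days

The precedence chain requires at least 2 distinct days.
With at most 2 per day and 9 exams, at least 5 days are needed.
Systems can't be placed before Fri — that is day 5 counting from Mon — so the schedule must run through at least 5 days.
5 works (last occupied day: Fri): for example Systems in Fri; HCI in Wed; Statistics in Fri; Algebra in Mon; Networks in Tue; Chem in Tue; Crypto in Mon; Calculus in Thu; Algorithms in Wed.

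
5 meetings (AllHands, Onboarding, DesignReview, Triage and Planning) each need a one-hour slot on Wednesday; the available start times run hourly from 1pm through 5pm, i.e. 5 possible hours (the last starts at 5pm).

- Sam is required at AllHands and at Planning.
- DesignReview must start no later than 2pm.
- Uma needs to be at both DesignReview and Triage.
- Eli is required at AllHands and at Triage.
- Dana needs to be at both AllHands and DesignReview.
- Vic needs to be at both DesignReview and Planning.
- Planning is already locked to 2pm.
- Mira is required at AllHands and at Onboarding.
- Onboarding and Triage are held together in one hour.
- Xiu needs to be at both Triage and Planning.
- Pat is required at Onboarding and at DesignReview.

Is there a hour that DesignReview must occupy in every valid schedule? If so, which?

DesignReview's window is 1pm–2pm.
Planning is fixed at 2pm, and DesignReview can't share a hour with Planning.
So DesignReview must be 1pm.

1pm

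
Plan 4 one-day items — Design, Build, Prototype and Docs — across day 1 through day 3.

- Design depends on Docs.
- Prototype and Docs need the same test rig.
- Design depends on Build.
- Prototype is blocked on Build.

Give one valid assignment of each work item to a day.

Docs in day 1; Prototype in day 2; Build in day 1; Design in day 2

Checking: Build(day 1) before Design(day 2); Docs(day 1) before Design(day 2); Build(day 1) before Prototype(day 2); Prototype(day 2) != Docs(day 1).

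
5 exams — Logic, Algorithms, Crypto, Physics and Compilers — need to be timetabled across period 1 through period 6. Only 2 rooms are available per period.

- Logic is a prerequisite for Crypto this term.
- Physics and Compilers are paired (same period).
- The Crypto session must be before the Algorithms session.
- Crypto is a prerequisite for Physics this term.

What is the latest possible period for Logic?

Downstream work caps Logic at period 4.
Logic at period 3 is achievable: Physics -> period 6, Algorithms -> period 5, Crypto -> period 4, Compilers -> period 6, Logic -> period 3.
Nothing later works — the capacity limit rule out every period after period 3.

period 3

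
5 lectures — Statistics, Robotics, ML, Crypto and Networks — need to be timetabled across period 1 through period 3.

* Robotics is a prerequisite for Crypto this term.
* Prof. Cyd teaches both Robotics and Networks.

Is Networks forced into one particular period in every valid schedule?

Networks can be period 1 (e.g. Networks=period 1; ML=period 1; Statistics=period 1; Crypto=period 3; Robotics=period 2) or period 2 (e.g. Robotics=period 1, Networks=period 2, Crypto=period 2, ML=period 1, Statistics=period 1).

No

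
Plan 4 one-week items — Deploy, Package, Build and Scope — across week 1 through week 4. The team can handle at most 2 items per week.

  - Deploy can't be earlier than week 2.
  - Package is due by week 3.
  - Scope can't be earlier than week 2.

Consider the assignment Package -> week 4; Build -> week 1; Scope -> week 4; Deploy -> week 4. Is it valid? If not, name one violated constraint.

The team can handle at most 2 items per week — violated.
Scope can't be earlier than week 2 — holds.
Deploy can't be earlier than week 2 — holds.
Package is due by week 3 — violated.

No. Package is due by week 3 is not satisfied.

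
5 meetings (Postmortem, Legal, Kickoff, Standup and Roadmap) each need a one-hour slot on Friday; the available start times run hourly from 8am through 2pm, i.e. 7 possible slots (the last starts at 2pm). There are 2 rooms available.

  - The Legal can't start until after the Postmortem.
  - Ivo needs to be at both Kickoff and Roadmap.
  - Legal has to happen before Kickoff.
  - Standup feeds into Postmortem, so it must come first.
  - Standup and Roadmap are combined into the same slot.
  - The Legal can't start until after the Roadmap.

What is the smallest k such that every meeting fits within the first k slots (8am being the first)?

The precedence chain requires at least 4 distinct slots.
With at most 2 per slot and 5 meetings, at least 3 slots are needed.
4 works (last occupied slot: 11am): for example Standup=8am, Roadmap=8am, Postmortem=9am, Kickoff=11am, Legal=10am.

4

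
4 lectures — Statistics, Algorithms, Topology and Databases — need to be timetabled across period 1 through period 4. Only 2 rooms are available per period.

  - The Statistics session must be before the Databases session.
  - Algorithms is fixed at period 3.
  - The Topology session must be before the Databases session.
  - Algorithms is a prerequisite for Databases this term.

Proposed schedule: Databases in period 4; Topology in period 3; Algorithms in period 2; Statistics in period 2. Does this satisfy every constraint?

Invalid. Algorithms is fixed at period 3.

Algorithms is a prerequisite for Databases this term — holds.
The Statistics session must be before the Databases session — holds.
Only 2 rooms are available per period — holds.
Algorithms is fixed at period 3 — violated.
The Topology session must be before the Databases session — holds.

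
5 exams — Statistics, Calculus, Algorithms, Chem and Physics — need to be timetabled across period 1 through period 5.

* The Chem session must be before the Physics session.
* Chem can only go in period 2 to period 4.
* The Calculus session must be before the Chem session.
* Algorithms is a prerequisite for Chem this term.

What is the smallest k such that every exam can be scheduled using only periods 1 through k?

3 periods

The precedence chain requires at least 3 distinct periods.
3 works (last occupied period: period 3): for example Statistics in period 1, Chem in period 2, Algorithms in period 1, Physics in period 3, Calculus in period 1.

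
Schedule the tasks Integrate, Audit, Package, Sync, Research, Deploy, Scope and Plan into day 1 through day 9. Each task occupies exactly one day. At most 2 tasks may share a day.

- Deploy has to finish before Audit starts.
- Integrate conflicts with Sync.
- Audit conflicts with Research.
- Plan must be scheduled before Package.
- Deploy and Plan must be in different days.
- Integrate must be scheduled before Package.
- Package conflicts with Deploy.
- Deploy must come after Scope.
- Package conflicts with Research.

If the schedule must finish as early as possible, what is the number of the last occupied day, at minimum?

The precedence chain requires at least 3 distinct days.
With at most 2 per day and 8 tasks, at least 4 days are needed.
4 works (last occupied day: day 4): for example Integrate -> day 1, Sync -> day 4, Package -> day 2, Plan -> day 1, Deploy -> day 3, Audit -> day 4, Research -> day 3, Scope -> day 2.

4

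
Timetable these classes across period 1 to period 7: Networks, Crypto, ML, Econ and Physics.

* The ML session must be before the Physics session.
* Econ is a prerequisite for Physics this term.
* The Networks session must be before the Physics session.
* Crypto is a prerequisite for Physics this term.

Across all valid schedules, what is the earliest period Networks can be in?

Downstream work caps Networks at period 6.
Networks at period 1 is achievable: Econ in period 1, ML in period 1, Crypto in period 1, Physics in period 2, Networks in period 1.

period 1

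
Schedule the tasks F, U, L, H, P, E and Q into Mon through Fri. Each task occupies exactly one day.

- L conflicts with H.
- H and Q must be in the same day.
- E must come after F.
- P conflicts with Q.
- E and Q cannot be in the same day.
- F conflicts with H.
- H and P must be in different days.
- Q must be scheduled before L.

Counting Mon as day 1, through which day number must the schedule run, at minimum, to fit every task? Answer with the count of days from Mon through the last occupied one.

The precedence chain requires at least 2 distinct days.
Could 2 days be enough, i.e. nothing placed later than Tue? No: E must come after F (at Mon or later) → {Tue}; F must come before E (at Tue or earlier) → {Mon}; L must come after Q (at Mon or later) → {Tue}; Q must come before L (at Tue or earlier) → {Mon}; H must be in the same day as Q (in {Mon}) → {Mon}; H can't share with F (Mon) → nothing is left.
So 2 days is not enough.
3 works (last occupied day: Wed): for example E -> Wed, Q -> Tue, F -> Mon, L -> Wed, H -> Tue, P -> Mon, U -> Mon.

3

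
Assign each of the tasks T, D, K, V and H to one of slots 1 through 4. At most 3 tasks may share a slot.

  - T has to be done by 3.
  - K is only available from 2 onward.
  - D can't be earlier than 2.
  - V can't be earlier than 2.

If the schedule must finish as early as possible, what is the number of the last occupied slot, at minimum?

With at most 3 per slot and 5 tasks, at least 2 slots are needed.
D can't be placed before 2, so the schedule must run through at least slot 2.
2 works (last occupied slot: 2): for example K -> 2; H -> 1; V -> 2; T -> 1; D -> 2.

slot 2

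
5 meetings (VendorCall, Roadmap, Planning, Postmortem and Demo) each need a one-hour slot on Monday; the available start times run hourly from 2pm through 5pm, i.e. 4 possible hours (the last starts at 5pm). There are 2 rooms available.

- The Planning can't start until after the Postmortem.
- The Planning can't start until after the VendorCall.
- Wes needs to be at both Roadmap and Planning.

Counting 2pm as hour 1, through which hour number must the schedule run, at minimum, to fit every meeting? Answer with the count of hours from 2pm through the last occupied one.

3 hours

The precedence chain requires at least 2 distinct hours.
With at most 2 per hour and 5 meetings, at least 3 hours are needed.
3 works (last occupied hour: 4pm): for example Planning in 3pm, Roadmap in 4pm, Demo in 3pm, Postmortem in 2pm, VendorCall in 2pm.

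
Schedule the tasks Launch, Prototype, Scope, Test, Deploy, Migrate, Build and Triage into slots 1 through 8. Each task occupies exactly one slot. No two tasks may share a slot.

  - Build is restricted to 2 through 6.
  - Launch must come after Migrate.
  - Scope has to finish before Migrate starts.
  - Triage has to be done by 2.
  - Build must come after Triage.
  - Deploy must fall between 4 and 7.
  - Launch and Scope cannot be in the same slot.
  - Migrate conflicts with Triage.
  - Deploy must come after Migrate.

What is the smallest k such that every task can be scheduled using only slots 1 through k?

8

The precedence chain requires at least 3 distinct slots.
With at most 1 per slot and 8 tasks, at least 8 slots are needed.
Deploy can't be placed before 4, so the schedule must run through at least slot 4.
8 works (last occupied slot: 8): for example Deploy in 4; Triage in 1; Prototype in 7; Scope in 2; Test in 8; Launch in 6; Migrate in 3; Build in 5.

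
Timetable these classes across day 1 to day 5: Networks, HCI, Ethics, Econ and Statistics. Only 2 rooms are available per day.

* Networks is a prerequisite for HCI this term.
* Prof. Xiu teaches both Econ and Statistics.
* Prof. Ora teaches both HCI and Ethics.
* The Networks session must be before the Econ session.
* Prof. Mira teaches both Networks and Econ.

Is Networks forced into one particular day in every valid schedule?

Networks can be day 1 (e.g. Networks=day 1, Ethics=day 1, HCI=day 2, Econ=day 2, Statistics=day 3) or day 2 (e.g. Networks=day 2, Ethics=day 1, Econ=day 3, HCI=day 3, Statistics=day 1).

No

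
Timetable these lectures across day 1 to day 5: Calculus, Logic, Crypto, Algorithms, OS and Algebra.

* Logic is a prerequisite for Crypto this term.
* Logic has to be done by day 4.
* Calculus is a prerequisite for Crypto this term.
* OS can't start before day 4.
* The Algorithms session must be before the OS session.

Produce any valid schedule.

Logic in day 1, Algorithms in day 1, Crypto in day 2, Algebra in day 1, Calculus in day 1, OS in day 4

Checking: Logic(day 1) before Crypto(day 2); Algorithms(day 1) before OS(day 4); Calculus(day 1) before Crypto(day 2); Logic=day 1 in [day 1,day 4]; OS=day 4 in [day 4,day 5].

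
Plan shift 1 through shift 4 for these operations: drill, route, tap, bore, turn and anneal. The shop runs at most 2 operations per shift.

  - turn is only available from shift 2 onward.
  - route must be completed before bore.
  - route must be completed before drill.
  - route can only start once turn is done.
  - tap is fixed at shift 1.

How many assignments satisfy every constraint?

Enumerating: anneal -> shift 1; tap -> shift 1; bore -> shift 4; route -> shift 3; turn -> shift 2; drill -> shift 4 | drill in shift 4, tap in shift 1, route in shift 3, turn in shift 2, bore in shift 4, anneal in shift 2 | bore in shift 4; drill in shift 4; route in shift 3; tap in shift 1; anneal in shift 3; turn in shift 2.

3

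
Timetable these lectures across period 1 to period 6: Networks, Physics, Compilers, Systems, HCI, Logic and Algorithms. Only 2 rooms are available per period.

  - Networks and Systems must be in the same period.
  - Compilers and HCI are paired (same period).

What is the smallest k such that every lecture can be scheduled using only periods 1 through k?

4 periods

With at most 2 per period and 7 lectures, at least 4 periods are needed.
4 works (last occupied period: period 4): for example Systems -> period 1, Physics -> period 2, Compilers -> period 3, Algorithms -> period 4, HCI -> period 3, Networks -> period 1, Logic -> period 2.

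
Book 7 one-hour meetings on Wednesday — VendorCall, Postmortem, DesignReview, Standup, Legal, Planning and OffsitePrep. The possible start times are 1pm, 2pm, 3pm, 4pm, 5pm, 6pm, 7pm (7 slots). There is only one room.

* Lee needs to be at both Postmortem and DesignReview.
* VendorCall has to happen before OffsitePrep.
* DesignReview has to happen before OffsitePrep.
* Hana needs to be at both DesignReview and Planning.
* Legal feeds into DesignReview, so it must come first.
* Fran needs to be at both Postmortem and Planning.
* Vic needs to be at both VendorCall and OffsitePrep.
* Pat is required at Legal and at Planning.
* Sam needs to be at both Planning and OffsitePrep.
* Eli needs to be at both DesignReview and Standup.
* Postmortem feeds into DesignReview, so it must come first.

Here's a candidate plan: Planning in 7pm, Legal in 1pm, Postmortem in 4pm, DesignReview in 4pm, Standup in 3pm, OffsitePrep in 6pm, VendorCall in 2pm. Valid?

No. Lee needs to be at both Postmortem and DesignReview is not satisfied.

Eli needs to be at both DesignReview and Standup — holds.
Hana needs to be at both DesignReview and Planning — holds.
Fran needs to be at both Postmortem and Planning — holds.
Legal feeds into DesignReview, so it must come first — holds.
There is only one room — violated.
Postmortem feeds into DesignReview, so it must come first — violated.
Sam needs to be at both Planning and OffsitePrep — holds.
DesignReview has to happen before OffsitePrep — holds.
Lee needs to be at both Postmortem and DesignReview — violated.
VendorCall has to happen before OffsitePrep — holds.
Pat is required at Legal and at Planning — holds.
Vic needs to be at both VendorCall and OffsitePrep — holds.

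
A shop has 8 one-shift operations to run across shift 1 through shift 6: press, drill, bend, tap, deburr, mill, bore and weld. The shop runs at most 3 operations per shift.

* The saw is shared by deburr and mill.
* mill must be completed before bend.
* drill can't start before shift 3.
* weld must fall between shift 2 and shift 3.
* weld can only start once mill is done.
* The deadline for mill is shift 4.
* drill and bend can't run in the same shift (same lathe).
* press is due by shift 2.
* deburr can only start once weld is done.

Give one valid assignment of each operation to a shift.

tap -> shift 1, deburr -> shift 3, bend -> shift 2, press -> shift 1, drill -> shift 3, bore -> shift 2, weld -> shift 2, mill -> shift 1

Checking: mill(shift 1) before bend(shift 2); weld(shift 2) before deburr(shift 3); mill(shift 1) before weld(shift 2); drill(shift 3) != bend(shift 2); deburr(shift 3) != mill(shift 1); drill=shift 3 in [shift 3,shift 6]; mill=shift 1 in [shift 1,shift 4]; weld=shift 2 in [shift 2,shift 3]; press=shift 1 in [shift 1,shift 2]; max 3 per shift (cap 3).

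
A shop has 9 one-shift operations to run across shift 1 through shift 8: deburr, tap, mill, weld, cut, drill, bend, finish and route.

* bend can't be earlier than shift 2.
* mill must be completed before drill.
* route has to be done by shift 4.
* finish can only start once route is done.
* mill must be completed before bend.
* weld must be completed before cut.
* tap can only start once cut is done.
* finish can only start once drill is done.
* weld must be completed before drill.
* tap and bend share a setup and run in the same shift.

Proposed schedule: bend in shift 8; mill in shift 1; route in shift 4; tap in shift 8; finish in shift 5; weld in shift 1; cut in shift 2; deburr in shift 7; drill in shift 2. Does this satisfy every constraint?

Yes, all constraints hold

mill must be completed before bend — holds.
weld must be completed before drill — holds.
finish can only start once route is done — holds.
route has to be done by shift 4 — holds.
bend can't be earlier than shift 2 — holds.
mill must be completed before drill — holds.
tap and bend share a setup and run in the same shift — holds.
tap can only start once cut is done — holds.
weld must be completed before cut — holds.
finish can only start once drill is done — holds.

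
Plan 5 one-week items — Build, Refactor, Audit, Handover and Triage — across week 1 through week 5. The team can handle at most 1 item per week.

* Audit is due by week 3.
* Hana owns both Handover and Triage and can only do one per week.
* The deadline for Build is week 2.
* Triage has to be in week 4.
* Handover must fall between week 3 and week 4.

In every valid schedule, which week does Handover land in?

week 3

Handover's window is week 3–week 4.
Triage is fixed at week 4, and Handover can't share a week with Triage.
So Handover must be week 3.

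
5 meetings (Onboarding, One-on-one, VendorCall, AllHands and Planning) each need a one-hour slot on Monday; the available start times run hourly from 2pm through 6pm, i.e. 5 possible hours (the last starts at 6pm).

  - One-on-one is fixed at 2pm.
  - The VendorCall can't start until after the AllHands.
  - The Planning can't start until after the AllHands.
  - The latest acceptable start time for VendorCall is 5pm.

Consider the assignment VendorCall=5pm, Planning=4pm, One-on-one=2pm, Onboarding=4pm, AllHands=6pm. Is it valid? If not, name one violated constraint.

No. The Planning can't start until after the AllHands is not satisfied.

One-on-one is fixed at 2pm — holds.
The Planning can't start until after the AllHands — violated.
The latest acceptable start time for VendorCall is 5pm — holds.
The VendorCall can't start until after the AllHands — violated.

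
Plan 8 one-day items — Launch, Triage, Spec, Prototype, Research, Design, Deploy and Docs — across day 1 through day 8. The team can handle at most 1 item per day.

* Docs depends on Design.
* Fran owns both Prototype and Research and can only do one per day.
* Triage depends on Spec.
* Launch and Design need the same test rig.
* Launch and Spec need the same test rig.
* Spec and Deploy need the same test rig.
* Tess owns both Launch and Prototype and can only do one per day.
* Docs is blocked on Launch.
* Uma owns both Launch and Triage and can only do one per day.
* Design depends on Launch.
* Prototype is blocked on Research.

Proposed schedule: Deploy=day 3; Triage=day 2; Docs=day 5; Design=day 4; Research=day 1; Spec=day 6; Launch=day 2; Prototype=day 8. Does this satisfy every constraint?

Invalid. The team can handle at most 1 item per day.

Spec and Deploy need the same test rig — holds.
Uma owns both Launch and Triage and can only do one per day — violated.
Design depends on Launch — holds.
Tess owns both Launch and Prototype and can only do one per day — holds.
Launch and Design need the same test rig — holds.
Docs is blocked on Launch — holds.
Triage depends on Spec — violated.
Launch and Spec need the same test rig — holds.
Prototype is blocked on Research — holds.
Fran owns both Prototype and Research and can only do one per day — holds.
Docs depends on Design — holds.
The team can handle at most 1 item per day — violated.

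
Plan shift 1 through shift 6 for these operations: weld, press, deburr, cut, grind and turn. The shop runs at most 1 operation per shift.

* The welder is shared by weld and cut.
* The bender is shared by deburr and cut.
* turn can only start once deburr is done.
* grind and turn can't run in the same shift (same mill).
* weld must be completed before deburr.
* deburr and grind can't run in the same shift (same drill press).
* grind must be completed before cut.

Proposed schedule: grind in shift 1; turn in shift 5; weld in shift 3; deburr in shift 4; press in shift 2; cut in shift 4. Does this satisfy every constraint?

Invalid. The bender is shared by deburr and cut.

deburr and grind can't run in the same shift (same drill press) — holds.
grind must be completed before cut — holds.
The bender is shared by deburr and cut — violated.
turn can only start once deburr is done — holds.
grind and turn can't run in the same shift (same mill) — holds.
The shop runs at most 1 operation per shift — violated.
The welder is shared by weld and cut — holds.
weld must be completed before deburr — holds.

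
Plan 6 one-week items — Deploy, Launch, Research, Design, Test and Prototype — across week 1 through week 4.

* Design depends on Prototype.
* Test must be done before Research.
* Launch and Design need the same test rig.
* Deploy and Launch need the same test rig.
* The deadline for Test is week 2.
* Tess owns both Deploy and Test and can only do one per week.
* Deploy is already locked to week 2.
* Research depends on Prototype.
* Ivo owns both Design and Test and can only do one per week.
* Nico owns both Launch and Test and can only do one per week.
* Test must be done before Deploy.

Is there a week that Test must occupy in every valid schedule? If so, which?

Test's window is week 1–week 2.
Deploy is fixed at week 2, and Test can't share a week with Deploy.
So Test must be week 1.

week 1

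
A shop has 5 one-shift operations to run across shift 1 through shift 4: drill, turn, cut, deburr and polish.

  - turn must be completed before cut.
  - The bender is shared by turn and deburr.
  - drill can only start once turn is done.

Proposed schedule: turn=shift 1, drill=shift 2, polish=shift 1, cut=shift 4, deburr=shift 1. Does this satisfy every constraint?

Invalid. The bender is shared by turn and deburr.

turn must be completed before cut — holds.
The bender is shared by turn and deburr — violated.
drill can only start once turn is done — holds.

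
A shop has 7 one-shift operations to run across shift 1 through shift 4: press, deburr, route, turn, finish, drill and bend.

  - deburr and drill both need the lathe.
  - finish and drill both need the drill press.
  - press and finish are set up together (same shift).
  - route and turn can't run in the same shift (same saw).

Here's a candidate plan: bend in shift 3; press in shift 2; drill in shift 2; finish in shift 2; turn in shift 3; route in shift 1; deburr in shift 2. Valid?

Invalid. deburr and drill both need the lathe.

finish and drill both need the drill press — violated.
press and finish are set up together (same shift) — holds.
deburr and drill both need the lathe — violated.
route and turn can't run in the same shift (same saw) — holds.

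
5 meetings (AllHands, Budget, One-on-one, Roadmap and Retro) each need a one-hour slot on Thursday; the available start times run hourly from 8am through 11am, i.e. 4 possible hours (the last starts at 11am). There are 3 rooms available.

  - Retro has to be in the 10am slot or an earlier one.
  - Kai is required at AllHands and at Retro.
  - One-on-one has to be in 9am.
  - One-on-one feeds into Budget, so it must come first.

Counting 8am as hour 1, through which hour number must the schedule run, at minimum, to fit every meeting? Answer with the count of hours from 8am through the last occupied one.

3

The precedence chain requires at least 2 distinct hours.
With at most 3 per hour and 5 meetings, at least 2 hours are needed.
Propagating the time windows through the other constraints, Budget can't land before 10am — that is hour 3 counting from 8am — so the schedule must run through at least 3 hours.
3 works (last occupied hour: 10am): for example Retro in 9am, AllHands in 8am, One-on-one in 9am, Budget in 10am, Roadmap in 8am.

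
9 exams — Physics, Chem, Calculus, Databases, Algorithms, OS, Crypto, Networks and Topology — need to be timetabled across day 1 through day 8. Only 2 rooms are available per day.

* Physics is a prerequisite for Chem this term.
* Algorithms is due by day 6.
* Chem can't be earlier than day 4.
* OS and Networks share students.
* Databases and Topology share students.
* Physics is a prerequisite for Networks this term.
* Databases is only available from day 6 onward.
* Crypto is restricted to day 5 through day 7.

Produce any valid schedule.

Chem -> day 4, Topology -> day 3, Calculus -> day 2, Algorithms -> day 1, Physics -> day 1, OS -> day 3, Networks -> day 2, Databases -> day 6, Crypto -> day 5

Checking: Physics(day 1) before Networks(day 2); Physics(day 1) before Chem(day 4); OS(day 3) != Networks(day 2); Databases(day 6) != Topology(day 3); Databases=day 6 in [day 6,day 8]; Chem=day 4 in [day 4,day 8]; Crypto=day 5 in [day 5,day 7]; Algorithms=day 1 in [day 1,day 6]; max 2 per day (cap 2).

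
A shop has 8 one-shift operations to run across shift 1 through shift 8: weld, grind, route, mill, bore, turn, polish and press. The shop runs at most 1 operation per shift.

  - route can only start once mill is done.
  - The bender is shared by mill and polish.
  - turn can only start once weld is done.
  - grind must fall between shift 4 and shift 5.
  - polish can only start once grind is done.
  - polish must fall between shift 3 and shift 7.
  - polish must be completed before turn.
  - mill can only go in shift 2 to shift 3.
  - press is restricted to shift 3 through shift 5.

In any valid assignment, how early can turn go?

Precedence pushes turn to at least shift 6.
turn at shift 6 is achievable: mill -> shift 2; grind -> shift 4; weld -> shift 1; turn -> shift 6; polish -> shift 5; route -> shift 7; bore -> shift 8; press -> shift 3.

shift 6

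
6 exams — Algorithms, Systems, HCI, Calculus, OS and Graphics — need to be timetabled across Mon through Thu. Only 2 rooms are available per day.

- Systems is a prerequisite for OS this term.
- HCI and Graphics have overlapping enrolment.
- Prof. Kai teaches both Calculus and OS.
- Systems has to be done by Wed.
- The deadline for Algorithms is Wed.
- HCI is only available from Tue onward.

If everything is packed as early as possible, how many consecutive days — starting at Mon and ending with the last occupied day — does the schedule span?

3 days

The precedence chain requires at least 2 distinct days.
With at most 2 per day and 6 exams, at least 3 days are needed.
3 works (last occupied day: Wed): for example Algorithms in Mon; Calculus in Wed; Systems in Mon; Graphics in Wed; HCI in Tue; OS in Tue.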